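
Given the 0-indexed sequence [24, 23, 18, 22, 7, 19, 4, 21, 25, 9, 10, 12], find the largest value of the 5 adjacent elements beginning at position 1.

Elements at indices 1..5: 23, 18, 22, 7, 19
max(23, 18, 22, 7, 19) = 23

23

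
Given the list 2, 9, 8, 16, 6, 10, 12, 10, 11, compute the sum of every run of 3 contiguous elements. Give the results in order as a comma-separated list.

Sliding a size-3 window across the 9 values:
(2, 9, 8) → sum 19
(9, 8, 16) → sum 33
(8, 16, 6) → sum 30
(16, 6, 10) → sum 32
(6, 10, 12) → sum 28
(10, 12, 10) → sum 32
(12, 10, 11) → sum 33

19, 33, 30, 32, 28, 32, 33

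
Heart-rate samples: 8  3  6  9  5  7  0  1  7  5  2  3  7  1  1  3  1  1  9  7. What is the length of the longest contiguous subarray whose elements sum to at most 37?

→ 8: sum 8, len 1
→ 3: sum 11, len 2
→ 6: sum 17, len 3
→ 9: sum 26, len 4
→ 5: sum 31, len 5
→ 7 (dropped 8): sum 30, len 5
→ 0: sum 30, len 6
→ 1: sum 31, len 7
→ 7 (dropped 3): sum 35, len 7
→ 5 (dropped 6): sum 34, len 7
→ 2: sum 36, len 8
→ 3 (dropped 9): sum 30, len 8
→ 7: sum 37, len 9
→ 1 (dropped 5): sum 33, len 9
→ 1: sum 34, len 10
→ 3: sum 37, len 11
→ 1 (dropped 7): sum 31, len 11
→ 1: sum 32, len 12
→ 9 (dropped 0, 1, 7): sum 33, len 10
→ 7 (dropped 5): sum 35, len 10
Longest length seen: 12.

12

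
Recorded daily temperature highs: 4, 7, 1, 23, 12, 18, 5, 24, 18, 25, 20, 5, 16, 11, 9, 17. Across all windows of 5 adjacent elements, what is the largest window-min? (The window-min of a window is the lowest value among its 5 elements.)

4 7 1 23 12 → min 1
7 1 23 12 18 → min 1
1 23 12 18 5 → min 1
23 12 18 5 24 → min 5
12 18 5 24 18 → min 5
18 5 24 18 25 → min 5
5 24 18 25 20 → min 5
24 18 25 20 5 → min 5
18 25 20 5 16 → min 5
25 20 5 16 11 → min 5
20 5 16 11 9 → min 5
5 16 11 9 17 → min 5
Largest of these is 5.

5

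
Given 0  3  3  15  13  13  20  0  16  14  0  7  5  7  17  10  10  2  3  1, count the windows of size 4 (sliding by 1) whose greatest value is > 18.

4

(0, 3, 3, 15) → max 15
(3, 3, 15, 13) → max 15
(3, 15, 13, 13) → max 15
(15, 13, 13, 20) → max 20  > 18 ✓
(13, 13, 20, 0) → max 20  > 18 ✓
(13, 20, 0, 16) → max 20  > 18 ✓
(20, 0, 16, 14) → max 20  > 18 ✓
(0, 16, 14, 0) → max 16
(16, 14, 0, 7) → max 16
(14, 0, 7, 5) → max 14
(0, 7, 5, 7) → max 7
(7, 5, 7, 17) → max 17
(5, 7, 17, 10) → max 17
(7, 17, 10, 10) → max 17
(17, 10, 10, 2) → max 17
(10, 10, 2, 3) → max 10
(10, 2, 3, 1) → max 10
4 windows satisfy the condition.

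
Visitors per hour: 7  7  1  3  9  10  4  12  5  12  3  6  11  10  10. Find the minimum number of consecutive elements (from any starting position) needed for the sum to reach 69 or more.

add 7: running sum 7 < 69
add 7: running sum 14 < 69
add 1: running sum 15 < 69
add 3: running sum 18 < 69
add 9: running sum 27 < 69
add 10: running sum 37 < 69
add 4: running sum 41 < 69
add 12: running sum 53 < 69
add 5: running sum 58 < 69
add 12: shortest ending here [7, 7, 1, 3, 9, 10, 4, 12, 5, 12] sum 70, len 10
add 3: shortest ending here [7, 7, 1, 3, 9, 10, 4, 12, 5, 12, 3] sum 73, len 11
add 6: shortest ending here [7, 1, 3, 9, 10, 4, 12, 5, 12, 3, 6] sum 72, len 11
add 11: shortest ending here [9, 10, 4, 12, 5, 12, 3, 6, 11] sum 72, len 9
add 10: shortest ending here [10, 4, 12, 5, 12, 3, 6, 11, 10] sum 73, len 9
add 10: shortest ending here [12, 5, 12, 3, 6, 11, 10, 10] sum 69, len 8
Shortest qualifying length: 8.

8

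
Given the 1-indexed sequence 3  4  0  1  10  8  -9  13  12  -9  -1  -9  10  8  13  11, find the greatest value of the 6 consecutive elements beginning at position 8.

Elements at indices 8..13: 13, 12, -9, -1, -9, 10
max(13, 12, -9, -1, -9, 10) = 13

13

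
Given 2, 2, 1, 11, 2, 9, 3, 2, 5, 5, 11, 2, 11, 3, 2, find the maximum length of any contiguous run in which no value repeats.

add 2: [2] len 1
add 2 (repeat 2, move left end past it): [2] len 1
add 1: [2, 1] len 2
add 11: [2, 1, 11] len 3
add 2 (repeat 2, move left end past it): [1, 11, 2] len 3
add 9: [1, 11, 2, 9] len 4
add 3: [1, 11, 2, 9, 3] len 5
add 2 (repeat 2, move left end past it): [9, 3, 2] len 3
add 5: [9, 3, 2, 5] len 4
add 5 (repeat 5, move left end past it): [5] len 1
add 11: [5, 11] len 2
add 2: [5, 11, 2] len 3
add 11 (repeat 11, move left end past it): [2, 11] len 2
add 3: [2, 11, 3] len 3
add 2 (repeat 2, move left end past it): [11, 3, 2] len 3
Longest all-distinct length: 5.

5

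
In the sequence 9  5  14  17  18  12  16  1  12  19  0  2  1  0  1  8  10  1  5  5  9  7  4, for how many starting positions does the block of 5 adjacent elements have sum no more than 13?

(9, 5, 14, 17, 18) → sum 63
(5, 14, 17, 18, 12) → sum 66
(14, 17, 18, 12, 16) → sum 77
(17, 18, 12, 16, 1) → sum 64
(18, 12, 16, 1, 12) → sum 59
(12, 16, 1, 12, 19) → sum 60
(16, 1, 12, 19, 0) → sum 48
(1, 12, 19, 0, 2) → sum 34
(12, 19, 0, 2, 1) → sum 34
(19, 0, 2, 1, 0) → sum 22
(0, 2, 1, 0, 1) → sum 4  ≤ 13 ✓
(2, 1, 0, 1, 8) → sum 12  ≤ 13 ✓
(1, 0, 1, 8, 10) → sum 20
(0, 1, 8, 10, 1) → sum 20
(1, 8, 10, 1, 5) → sum 25
(8, 10, 1, 5, 5) → sum 29
(10, 1, 5, 5, 9) → sum 30
(1, 5, 5, 9, 7) → sum 27
(5, 5, 9, 7, 4) → sum 30
2 windows satisfy the condition.

2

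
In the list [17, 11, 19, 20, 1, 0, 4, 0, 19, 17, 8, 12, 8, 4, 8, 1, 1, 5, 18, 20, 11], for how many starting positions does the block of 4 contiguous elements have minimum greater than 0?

[17, 11, 19, 20] → min 11  > 0 ✓
[11, 19, 20, 1] → min 1  > 0 ✓
[19, 20, 1, 0] → min 0
[20, 1, 0, 4] → min 0
[1, 0, 4, 0] → min 0
[0, 4, 0, 19] → min 0
[4, 0, 19, 17] → min 0
[0, 19, 17, 8] → min 0
[19, 17, 8, 12] → min 8  > 0 ✓
[17, 8, 12, 8] → min 8  > 0 ✓
[8, 12, 8, 4] → min 4  > 0 ✓
[12, 8, 4, 8] → min 4  > 0 ✓
[8, 4, 8, 1] → min 1  > 0 ✓
[4, 8, 1, 1] → min 1  > 0 ✓
[8, 1, 1, 5] → min 1  > 0 ✓
[1, 1, 5, 18] → min 1  > 0 ✓
[1, 5, 18, 20] → min 1  > 0 ✓
[5, 18, 20, 11] → min 5  > 0 ✓
12 windows satisfy the condition.

12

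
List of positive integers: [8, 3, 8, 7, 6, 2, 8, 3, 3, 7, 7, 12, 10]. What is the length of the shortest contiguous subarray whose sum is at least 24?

3

add 8: running sum 8 < 24
add 3: running sum 11 < 24
add 8: running sum 19 < 24
add 7: shortest ending here [8, 3, 8, 7] sum 26, len 4
add 6: shortest ending here [3, 8, 7, 6] sum 24, len 4
add 2: shortest ending here [3, 8, 7, 6, 2] sum 26, len 5
add 8: shortest ending here [8, 7, 6, 2, 8] sum 31, len 5
add 3: shortest ending here [7, 6, 2, 8, 3] sum 26, len 5
add 3: shortest ending here [7, 6, 2, 8, 3, 3] sum 29, len 6
add 7: shortest ending here [6, 2, 8, 3, 3, 7] sum 29, len 6
add 7: shortest ending here [8, 3, 3, 7, 7] sum 28, len 5
add 12: shortest ending here [7, 7, 12] sum 26, len 3
add 10: shortest ending here [7, 12, 10] sum 29, len 3
Shortest qualifying length: 3.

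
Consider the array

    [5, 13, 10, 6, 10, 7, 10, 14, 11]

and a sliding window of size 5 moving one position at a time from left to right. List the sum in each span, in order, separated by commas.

44, 46, 43, 47, 52

(5, 13, 10, 6, 10) → sum 44
(13, 10, 6, 10, 7) → sum 46
(10, 6, 10, 7, 10) → sum 43
(6, 10, 7, 10, 14) → sum 47
(10, 7, 10, 14, 11) → sum 52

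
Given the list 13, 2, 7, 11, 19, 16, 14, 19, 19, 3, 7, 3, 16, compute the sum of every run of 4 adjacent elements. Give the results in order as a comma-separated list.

33, 39, 53, 60, 68, 68, 55, 48, 32, 29

Sliding a size-4 window across the 13 values:
13 2 7 11 → sum 33
2 7 11 19 → sum 39
7 11 19 16 → sum 53
11 19 16 14 → sum 60
19 16 14 19 → sum 68
16 14 19 19 → sum 68
14 19 19 3 → sum 55
19 19 3 7 → sum 48
19 3 7 3 → sum 32
3 7 3 16 → sum 29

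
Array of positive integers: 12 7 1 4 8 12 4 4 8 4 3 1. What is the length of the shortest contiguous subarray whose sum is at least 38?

6

add 12: running sum 12 < 38
add 7: running sum 19 < 38
add 1: running sum 20 < 38
add 4: running sum 24 < 38
add 8: running sum 32 < 38
add 12: shortest ending here [12, 7, 1, 4, 8, 12] sum 44, len 6
add 4: shortest ending here [12, 7, 1, 4, 8, 12, 4] sum 48, len 7
add 4: shortest ending here [7, 1, 4, 8, 12, 4, 4] sum 40, len 7
add 8: shortest ending here [4, 8, 12, 4, 4, 8] sum 40, len 6
add 4: shortest ending here [8, 12, 4, 4, 8, 4] sum 40, len 6
add 3: shortest ending here [8, 12, 4, 4, 8, 4, 3] sum 43, len 7
add 1: shortest ending here [8, 12, 4, 4, 8, 4, 3, 1] sum 44, len 8
Shortest qualifying length: 6.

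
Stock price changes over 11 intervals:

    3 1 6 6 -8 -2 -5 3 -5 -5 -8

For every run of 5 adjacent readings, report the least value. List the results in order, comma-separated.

-8, -8, -8, -8, -8, -5, -8

(3, 1, 6, 6, -8) → min -8
(1, 6, 6, -8, -2) → min -8
(6, 6, -8, -2, -5) → min -8
(6, -8, -2, -5, 3) → min -8
(-8, -2, -5, 3, -5) → min -8
(-2, -5, 3, -5, -5) → min -5
(-5, 3, -5, -5, -8) → min -8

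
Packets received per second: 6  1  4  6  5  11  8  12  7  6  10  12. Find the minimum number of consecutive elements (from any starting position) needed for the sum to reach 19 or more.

2

add 6: running sum 6 < 19
add 1: running sum 7 < 19
add 4: running sum 11 < 19
add 6: running sum 17 < 19
end 4: [6, 1, 4, 6, 5] sum 22, len 5
end 5: [6, 5, 11] sum 22, len 3
end 6: [11, 8] sum 19, len 2
end 7: [8, 12] sum 20, len 2
end 8: [12, 7] sum 19, len 2
end 9: [12, 7, 6] sum 25, len 3
end 10: [7, 6, 10] sum 23, len 3
end 11: [10, 12] sum 22, len 2
Shortest qualifying length: 2.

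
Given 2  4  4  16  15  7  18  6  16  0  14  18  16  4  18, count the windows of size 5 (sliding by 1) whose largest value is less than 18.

2

(2, 4, 4, 16, 15) → max 16  < 18 ✓
(4, 4, 16, 15, 7) → max 16  < 18 ✓
(4, 16, 15, 7, 18) → max 18
(16, 15, 7, 18, 6) → max 18
(15, 7, 18, 6, 16) → max 18
(7, 18, 6, 16, 0) → max 18
(18, 6, 16, 0, 14) → max 18
(6, 16, 0, 14, 18) → max 18
(16, 0, 14, 18, 16) → max 18
(0, 14, 18, 16, 4) → max 18
(14, 18, 16, 4, 18) → max 18
2 windows satisfy the condition.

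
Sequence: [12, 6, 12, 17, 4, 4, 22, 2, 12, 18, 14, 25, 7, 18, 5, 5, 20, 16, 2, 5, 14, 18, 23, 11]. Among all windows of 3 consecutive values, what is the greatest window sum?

12 6 12 → sum 30
6 12 17 → sum 35
12 17 4 → sum 33
17 4 4 → sum 25
4 4 22 → sum 30
4 22 2 → sum 28
22 2 12 → sum 36
2 12 18 → sum 32
12 18 14 → sum 44
18 14 25 → sum 57
14 25 7 → sum 46
25 7 18 → sum 50
7 18 5 → sum 30
18 5 5 → sum 28
5 5 20 → sum 30
5 20 16 → sum 41
20 16 2 → sum 38
16 2 5 → sum 23
2 5 14 → sum 21
5 14 18 → sum 37
14 18 23 → sum 55
18 23 11 → sum 52
Greatest of these is 57.

57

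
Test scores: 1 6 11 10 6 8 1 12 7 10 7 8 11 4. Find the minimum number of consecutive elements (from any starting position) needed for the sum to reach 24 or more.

Extend right; whenever the sum reaches 24, record the length and shrink from the left:
add 1: running sum 1 < 24
add 6: running sum 7 < 24
add 11: running sum 18 < 24
add 10: shortest ending here [6, 11, 10] sum 27, len 3
add 6: shortest ending here [11, 10, 6] sum 27, len 3
add 8: shortest ending here [10, 6, 8] sum 24, len 3
add 1: shortest ending here [10, 6, 8, 1] sum 25, len 4
add 12: shortest ending here [6, 8, 1, 12] sum 27, len 4
add 7: shortest ending here [8, 1, 12, 7] sum 28, len 4
add 10: shortest ending here [12, 7, 10] sum 29, len 3
add 7: shortest ending here [7, 10, 7] sum 24, len 3
add 8: shortest ending here [10, 7, 8] sum 25, len 3
add 11: shortest ending here [7, 8, 11] sum 26, len 3
add 4: shortest ending here [7, 8, 11, 4] sum 30, len 4
Shortest qualifying length: 3.

3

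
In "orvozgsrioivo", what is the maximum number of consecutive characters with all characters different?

[o] len 1
[o, r] len 2
[o, r, v] len 3
[r, v, o] len 3
[r, v, o, z] len 4
[r, v, o, z, g] len 5
[r, v, o, z, g, s] len 6
[v, o, z, g, s, r] len 6
[v, o, z, g, s, r, i] len 7
[z, g, s, r, i, o] len 6
[o, i] len 2
[o, i, v] len 3
[i, v, o] len 3
Longest all-distinct length: 7.

7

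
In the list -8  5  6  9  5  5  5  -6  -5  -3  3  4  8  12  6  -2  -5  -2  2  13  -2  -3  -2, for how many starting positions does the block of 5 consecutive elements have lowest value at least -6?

18

(-8, 5, 6, 9, 5) → min -8
(5, 6, 9, 5, 5) → min 5  ≥ -6 ✓
(6, 9, 5, 5, 5) → min 5  ≥ -6 ✓
(9, 5, 5, 5, -6) → min -6  ≥ -6 ✓
(5, 5, 5, -6, -5) → min -6  ≥ -6 ✓
(5, 5, -6, -5, -3) → min -6  ≥ -6 ✓
(5, -6, -5, -3, 3) → min -6  ≥ -6 ✓
(-6, -5, -3, 3, 4) → min -6  ≥ -6 ✓
(-5, -3, 3, 4, 8) → min -5  ≥ -6 ✓
(-3, 3, 4, 8, 12) → min -3  ≥ -6 ✓
(3, 4, 8, 12, 6) → min 3  ≥ -6 ✓
(4, 8, 12, 6, -2) → min -2  ≥ -6 ✓
(8, 12, 6, -2, -5) → min -5  ≥ -6 ✓
(12, 6, -2, -5, -2) → min -5  ≥ -6 ✓
(6, -2, -5, -2, 2) → min -5  ≥ -6 ✓
(-2, -5, -2, 2, 13) → min -5  ≥ -6 ✓
(-5, -2, 2, 13, -2) → min -5  ≥ -6 ✓
(-2, 2, 13, -2, -3) → min -3  ≥ -6 ✓
(2, 13, -2, -3, -2) → min -3  ≥ -6 ✓
18 windows satisfy the condition.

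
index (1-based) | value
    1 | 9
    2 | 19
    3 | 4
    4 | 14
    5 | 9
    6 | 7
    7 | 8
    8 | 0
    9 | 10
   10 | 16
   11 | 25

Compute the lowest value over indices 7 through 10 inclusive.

0

Elements at indices 7..10: 8, 0, 10, 16
min(8, 0, 10, 16) = 0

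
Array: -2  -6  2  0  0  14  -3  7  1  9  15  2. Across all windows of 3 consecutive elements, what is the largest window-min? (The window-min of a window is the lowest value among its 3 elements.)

[-2, -6, 2] → min -6
[-6, 2, 0] → min -6
[2, 0, 0] → min 0
[0, 0, 14] → min 0
[0, 14, -3] → min -3
[14, -3, 7] → min -3
[-3, 7, 1] → min -3
[7, 1, 9] → min 1
[1, 9, 15] → min 1
[9, 15, 2] → min 2
Largest of these is 2.

2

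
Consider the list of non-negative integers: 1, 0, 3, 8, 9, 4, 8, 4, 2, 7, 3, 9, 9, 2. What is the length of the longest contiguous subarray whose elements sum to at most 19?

→ 1: sum 1, len 1
→ 0: sum 1, len 2
→ 3: sum 4, len 3
→ 8: sum 12, len 4
→ 9 (dropped 1, 0, 3): sum 17, len 2
→ 4 (dropped 8): sum 13, len 2
→ 8 (dropped 9): sum 12, len 2
→ 4: sum 16, len 3
→ 2: sum 18, len 4
→ 7 (dropped 4, 8): sum 13, len 3
→ 3: sum 16, len 4
→ 9 (dropped 4, 2): sum 19, len 3
→ 9 (dropped 7, 3): sum 18, len 2
→ 2 (dropped 9): sum 11, len 2
Longest length seen: 4.

4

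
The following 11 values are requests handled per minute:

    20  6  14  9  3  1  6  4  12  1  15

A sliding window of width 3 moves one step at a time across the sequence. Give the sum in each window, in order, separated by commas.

(20, 6, 14) → sum 40
(6, 14, 9) → sum 29
(14, 9, 3) → sum 26
(9, 3, 1) → sum 13
(3, 1, 6) → sum 10
(1, 6, 4) → sum 11
(6, 4, 12) → sum 22
(4, 12, 1) → sum 17
(12, 1, 15) → sum 28

40, 29, 26, 13, 10, 11, 22, 17, 28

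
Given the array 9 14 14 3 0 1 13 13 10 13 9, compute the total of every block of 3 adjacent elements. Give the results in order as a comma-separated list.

(9, 14, 14) → sum 37
(14, 14, 3) → sum 31
(14, 3, 0) → sum 17
(3, 0, 1) → sum 4
(0, 1, 13) → sum 14
(1, 13, 13) → sum 27
(13, 13, 10) → sum 36
(13, 10, 13) → sum 36
(10, 13, 9) → sum 32

37, 31, 17, 4, 14, 27, 36, 36, 32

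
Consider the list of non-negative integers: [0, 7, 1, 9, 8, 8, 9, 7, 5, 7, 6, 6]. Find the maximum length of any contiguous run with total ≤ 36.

6

→ 0: sum 0, len 1
→ 7: sum 7, len 2
→ 1: sum 8, len 3
→ 9: sum 17, len 4
→ 8: sum 25, len 5
→ 8: sum 33, len 6
→ 9 (dropped 0, 7): sum 35, len 5
→ 7 (dropped 1, 9): sum 32, len 4
→ 5 (dropped 8): sum 29, len 4
→ 7: sum 36, len 5
→ 6 (dropped 8): sum 34, len 5
→ 6 (dropped 9): sum 31, len 5
Longest length seen: 6.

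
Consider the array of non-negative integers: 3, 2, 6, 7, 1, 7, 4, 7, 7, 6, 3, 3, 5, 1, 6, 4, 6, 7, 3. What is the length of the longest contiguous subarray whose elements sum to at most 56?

12

Extend to the right; shrink from the left whenever the sum exceeds 56:
[3] sum 3 len 1
[3, 2] sum 5 len 2
[3, 2, 6] sum 11 len 3
[3, 2, 6, 7] sum 18 len 4
[3, 2, 6, 7, 1] sum 19 len 5
[3, 2, 6, 7, 1, 7] sum 26 len 6
[3, 2, 6, 7, 1, 7, 4] sum 30 len 7
[3, 2, 6, 7, 1, 7, 4, 7] sum 37 len 8
[3, 2, 6, 7, 1, 7, 4, 7, 7] sum 44 len 9
[3, 2, 6, 7, 1, 7, 4, 7, 7, 6] sum 50 len 10
[3, 2, 6, 7, 1, 7, 4, 7, 7, 6, 3] sum 53 len 11
[3, 2, 6, 7, 1, 7, 4, 7, 7, 6, 3, 3] sum 56 len 12
[6, 7, 1, 7, 4, 7, 7, 6, 3, 3, 5] sum 56 len 11
[7, 1, 7, 4, 7, 7, 6, 3, 3, 5, 1] sum 51 len 11
[1, 7, 4, 7, 7, 6, 3, 3, 5, 1, 6] sum 50 len 11
[1, 7, 4, 7, 7, 6, 3, 3, 5, 1, 6, 4] sum 54 len 12
[4, 7, 7, 6, 3, 3, 5, 1, 6, 4, 6] sum 52 len 11
[7, 7, 6, 3, 3, 5, 1, 6, 4, 6, 7] sum 55 len 11
[7, 6, 3, 3, 5, 1, 6, 4, 6, 7, 3] sum 51 len 11
Longest length seen: 12.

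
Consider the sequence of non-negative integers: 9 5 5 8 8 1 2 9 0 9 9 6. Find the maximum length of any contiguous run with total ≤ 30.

[9] sum 9 len 1
[9, 5] sum 14 len 2
[9, 5, 5] sum 19 len 3
[9, 5, 5, 8] sum 27 len 4
[5, 5, 8, 8] sum 26 len 4
[5, 5, 8, 8, 1] sum 27 len 5
[5, 5, 8, 8, 1, 2] sum 29 len 6
[8, 8, 1, 2, 9] sum 28 len 5
[8, 8, 1, 2, 9, 0] sum 28 len 6
[8, 1, 2, 9, 0, 9] sum 29 len 6
[1, 2, 9, 0, 9, 9] sum 30 len 6
[0, 9, 9, 6] sum 24 len 4
Longest length seen: 6.

6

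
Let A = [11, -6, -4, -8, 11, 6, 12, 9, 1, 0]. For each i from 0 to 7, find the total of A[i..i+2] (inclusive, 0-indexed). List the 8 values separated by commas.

1, -18, -1, 9, 29, 27, 22, 10

(11, -6, -4) → sum 1
(-6, -4, -8) → sum -18
(-4, -8, 11) → sum -1
(-8, 11, 6) → sum 9
(11, 6, 12) → sum 29
(6, 12, 9) → sum 27
(12, 9, 1) → sum 22
(9, 1, 0) → sum 10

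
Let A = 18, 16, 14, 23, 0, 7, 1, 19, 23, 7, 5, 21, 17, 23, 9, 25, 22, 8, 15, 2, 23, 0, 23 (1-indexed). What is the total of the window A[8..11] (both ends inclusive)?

Elements at indices 8..11: 19, 23, 7, 5
sum(19, 23, 7, 5) = 54

54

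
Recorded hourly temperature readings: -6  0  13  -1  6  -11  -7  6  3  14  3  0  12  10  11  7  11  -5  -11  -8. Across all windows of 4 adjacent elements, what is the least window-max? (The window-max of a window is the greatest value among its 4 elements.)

6

[-6, 0, 13, -1] → max 13
[0, 13, -1, 6] → max 13
[13, -1, 6, -11] → max 13
[-1, 6, -11, -7] → max 6
[6, -11, -7, 6] → max 6
[-11, -7, 6, 3] → max 6
[-7, 6, 3, 14] → max 14
[6, 3, 14, 3] → max 14
[3, 14, 3, 0] → max 14
[14, 3, 0, 12] → max 14
[3, 0, 12, 10] → max 12
[0, 12, 10, 11] → max 12
[12, 10, 11, 7] → max 12
[10, 11, 7, 11] → max 11
[11, 7, 11, -5] → max 11
[7, 11, -5, -11] → max 11
[11, -5, -11, -8] → max 11
Least of these is 6.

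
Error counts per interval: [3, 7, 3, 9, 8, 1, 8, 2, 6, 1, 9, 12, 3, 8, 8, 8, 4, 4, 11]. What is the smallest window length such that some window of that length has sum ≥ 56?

Extend right; whenever the sum reaches 56, record the length and shrink from the left:
add 3: running sum 3 < 56
add 7: running sum 10 < 56
add 3: running sum 13 < 56
add 9: running sum 22 < 56
add 8: running sum 30 < 56
add 1: running sum 31 < 56
add 8: running sum 39 < 56
add 2: running sum 41 < 56
add 6: running sum 47 < 56
add 1: running sum 48 < 56
end 10: [3, 7, 3, 9, 8, 1, 8, 2, 6, 1, 9] sum 57, len 11
end 11: [9, 8, 1, 8, 2, 6, 1, 9, 12] sum 56, len 9
end 12: [9, 8, 1, 8, 2, 6, 1, 9, 12, 3] sum 59, len 10
end 13: [8, 1, 8, 2, 6, 1, 9, 12, 3, 8] sum 58, len 10
end 14: [8, 2, 6, 1, 9, 12, 3, 8, 8] sum 57, len 9
end 15: [2, 6, 1, 9, 12, 3, 8, 8, 8] sum 57, len 9
end 16: [6, 1, 9, 12, 3, 8, 8, 8, 4] sum 59, len 9
end 17: [9, 12, 3, 8, 8, 8, 4, 4] sum 56, len 8
end 18: [12, 3, 8, 8, 8, 4, 4, 11] sum 58, len 8
Shortest qualifying length: 8.

8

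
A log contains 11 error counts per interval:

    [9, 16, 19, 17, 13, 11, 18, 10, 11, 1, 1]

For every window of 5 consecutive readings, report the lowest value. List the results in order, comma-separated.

(9, 16, 19, 17, 13) → min 9
(16, 19, 17, 13, 11) → min 11
(19, 17, 13, 11, 18) → min 11
(17, 13, 11, 18, 10) → min 10
(13, 11, 18, 10, 11) → min 10
(11, 18, 10, 11, 1) → min 1
(18, 10, 11, 1, 1) → min 1

9, 11, 11, 10, 10, 1, 1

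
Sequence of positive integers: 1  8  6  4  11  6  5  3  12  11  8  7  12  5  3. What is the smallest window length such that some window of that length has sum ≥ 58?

add 1: running sum 1 < 58
add 8: running sum 9 < 58
add 6: running sum 15 < 58
add 4: running sum 19 < 58
add 11: running sum 30 < 58
add 6: running sum 36 < 58
add 5: running sum 41 < 58
add 3: running sum 44 < 58
add 12: running sum 56 < 58
add 11: shortest ending here [6, 4, 11, 6, 5, 3, 12, 11] sum 58, len 8
add 8: shortest ending here [4, 11, 6, 5, 3, 12, 11, 8] sum 60, len 8
add 7: shortest ending here [11, 6, 5, 3, 12, 11, 8, 7] sum 63, len 8
add 12: shortest ending here [5, 3, 12, 11, 8, 7, 12] sum 58, len 7
add 5: shortest ending here [3, 12, 11, 8, 7, 12, 5] sum 58, len 7
add 3: shortest ending here [12, 11, 8, 7, 12, 5, 3] sum 58, len 7
Shortest qualifying length: 7.

7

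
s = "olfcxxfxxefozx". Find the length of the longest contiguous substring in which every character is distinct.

add o: [o] len 1
add l: [o, l] len 2
add f: [o, l, f] len 3
add c: [o, l, f, c] len 4
add x: [o, l, f, c, x] len 5
add x (repeat x, move left end past it): [x] len 1
add f: [x, f] len 2
add x (repeat x, move left end past it): [f, x] len 2
add x (repeat x, move left end past it): [x] len 1
add e: [x, e] len 2
add f: [x, e, f] len 3
add o: [x, e, f, o] len 4
add z: [x, e, f, o, z] len 5
add x (repeat x, move left end past it): [e, f, o, z, x] len 5
Longest all-distinct length: 5.

5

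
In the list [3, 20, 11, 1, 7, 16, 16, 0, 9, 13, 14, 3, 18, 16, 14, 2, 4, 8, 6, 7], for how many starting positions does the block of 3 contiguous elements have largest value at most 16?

13

[3, 20, 11] → max 20
[20, 11, 1] → max 20
[11, 1, 7] → max 11  ≤ 16 ✓
[1, 7, 16] → max 16  ≤ 16 ✓
[7, 16, 16] → max 16  ≤ 16 ✓
[16, 16, 0] → max 16  ≤ 16 ✓
[16, 0, 9] → max 16  ≤ 16 ✓
[0, 9, 13] → max 13  ≤ 16 ✓
[9, 13, 14] → max 14  ≤ 16 ✓
[13, 14, 3] → max 14  ≤ 16 ✓
[14, 3, 18] → max 18
[3, 18, 16] → max 18
[18, 16, 14] → max 18
[16, 14, 2] → max 16  ≤ 16 ✓
[14, 2, 4] → max 14  ≤ 16 ✓
[2, 4, 8] → max 8  ≤ 16 ✓
[4, 8, 6] → max 8  ≤ 16 ✓
[8, 6, 7] → max 8  ≤ 16 ✓
13 windows satisfy the condition.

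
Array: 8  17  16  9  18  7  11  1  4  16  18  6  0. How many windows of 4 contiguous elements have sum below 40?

4

8 17 16 9 → sum 50
17 16 9 18 → sum 60
16 9 18 7 → sum 50
9 18 7 11 → sum 45
18 7 11 1 → sum 37  < 40 ✓
7 11 1 4 → sum 23  < 40 ✓
11 1 4 16 → sum 32  < 40 ✓
1 4 16 18 → sum 39  < 40 ✓
4 16 18 6 → sum 44
16 18 6 0 → sum 40
4 windows satisfy the condition.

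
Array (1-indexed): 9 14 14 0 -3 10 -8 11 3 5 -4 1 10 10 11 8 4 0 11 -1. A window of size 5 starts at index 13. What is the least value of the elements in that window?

4

Elements at indices 13..17: 10, 10, 11, 8, 4
min(10, 10, 11, 8, 4) = 4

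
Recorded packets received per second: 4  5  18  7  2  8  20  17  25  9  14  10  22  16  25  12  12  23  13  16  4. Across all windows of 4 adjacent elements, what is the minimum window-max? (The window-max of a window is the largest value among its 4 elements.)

18

4 5 18 7 → max 18
5 18 7 2 → max 18
18 7 2 8 → max 18
7 2 8 20 → max 20
2 8 20 17 → max 20
8 20 17 25 → max 25
20 17 25 9 → max 25
17 25 9 14 → max 25
25 9 14 10 → max 25
9 14 10 22 → max 22
14 10 22 16 → max 22
10 22 16 25 → max 25
22 16 25 12 → max 25
16 25 12 12 → max 25
25 12 12 23 → max 25
12 12 23 13 → max 23
12 23 13 16 → max 23
23 13 16 4 → max 23
Minimum of these is 18.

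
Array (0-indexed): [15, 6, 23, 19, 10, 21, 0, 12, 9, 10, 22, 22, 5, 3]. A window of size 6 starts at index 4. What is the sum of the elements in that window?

Elements at indices 4..9: 10, 21, 0, 12, 9, 10
sum(10, 21, 0, 12, 9, 10) = 62

62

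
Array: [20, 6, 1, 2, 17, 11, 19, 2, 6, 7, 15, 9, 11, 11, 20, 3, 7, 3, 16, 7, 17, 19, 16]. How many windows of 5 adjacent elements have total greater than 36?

[20, 6, 1, 2, 17] → sum 46  > 36 ✓
[6, 1, 2, 17, 11] → sum 37  > 36 ✓
[1, 2, 17, 11, 19] → sum 50  > 36 ✓
[2, 17, 11, 19, 2] → sum 51  > 36 ✓
[17, 11, 19, 2, 6] → sum 55  > 36 ✓
[11, 19, 2, 6, 7] → sum 45  > 36 ✓
[19, 2, 6, 7, 15] → sum 49  > 36 ✓
[2, 6, 7, 15, 9] → sum 39  > 36 ✓
[6, 7, 15, 9, 11] → sum 48  > 36 ✓
[7, 15, 9, 11, 11] → sum 53  > 36 ✓
[15, 9, 11, 11, 20] → sum 66  > 36 ✓
[9, 11, 11, 20, 3] → sum 54  > 36 ✓
[11, 11, 20, 3, 7] → sum 52  > 36 ✓
[11, 20, 3, 7, 3] → sum 44  > 36 ✓
[20, 3, 7, 3, 16] → sum 49  > 36 ✓
[3, 7, 3, 16, 7] → sum 36
[7, 3, 16, 7, 17] → sum 50  > 36 ✓
[3, 16, 7, 17, 19] → sum 62  > 36 ✓
[16, 7, 17, 19, 16] → sum 75  > 36 ✓
18 windows satisfy the condition.

18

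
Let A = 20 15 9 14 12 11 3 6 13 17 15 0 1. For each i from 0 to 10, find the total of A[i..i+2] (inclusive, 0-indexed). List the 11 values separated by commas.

44, 38, 35, 37, 26, 20, 22, 36, 45, 32, 16

(20, 15, 9) → sum 44
(15, 9, 14) → sum 38
(9, 14, 12) → sum 35
(14, 12, 11) → sum 37
(12, 11, 3) → sum 26
(11, 3, 6) → sum 20
(3, 6, 13) → sum 22
(6, 13, 17) → sum 36
(13, 17, 15) → sum 45
(17, 15, 0) → sum 32
(15, 0, 1) → sum 16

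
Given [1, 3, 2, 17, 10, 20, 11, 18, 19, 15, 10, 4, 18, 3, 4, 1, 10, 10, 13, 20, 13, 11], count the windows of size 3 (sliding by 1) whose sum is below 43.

12

[1, 3, 2] → sum 6  < 43 ✓
[3, 2, 17] → sum 22  < 43 ✓
[2, 17, 10] → sum 29  < 43 ✓
[17, 10, 20] → sum 47
[10, 20, 11] → sum 41  < 43 ✓
[20, 11, 18] → sum 49
[11, 18, 19] → sum 48
[18, 19, 15] → sum 52
[19, 15, 10] → sum 44
[15, 10, 4] → sum 29  < 43 ✓
[10, 4, 18] → sum 32  < 43 ✓
[4, 18, 3] → sum 25  < 43 ✓
[18, 3, 4] → sum 25  < 43 ✓
[3, 4, 1] → sum 8  < 43 ✓
[4, 1, 10] → sum 15  < 43 ✓
[1, 10, 10] → sum 21  < 43 ✓
[10, 10, 13] → sum 33  < 43 ✓
[10, 13, 20] → sum 43
[13, 20, 13] → sum 46
[20, 13, 11] → sum 44
12 windows satisfy the condition.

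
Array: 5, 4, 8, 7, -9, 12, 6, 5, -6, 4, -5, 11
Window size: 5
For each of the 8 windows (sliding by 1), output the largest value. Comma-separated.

8, 12, 12, 12, 12, 12, 6, 11

Sliding a size-5 window across the 12 values:
5 4 8 7 -9 → max 8
4 8 7 -9 12 → max 12
8 7 -9 12 6 → max 12
7 -9 12 6 5 → max 12
-9 12 6 5 -6 → max 12
12 6 5 -6 4 → max 12
6 5 -6 4 -5 → max 6
5 -6 4 -5 11 → max 11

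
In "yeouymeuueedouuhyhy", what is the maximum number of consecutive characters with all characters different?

[y] len 1
[y, e] len 2
[y, e, o] len 3
[y, e, o, u] len 4
[e, o, u, y] len 4
[e, o, u, y, m] len 5
[o, u, y, m, e] len 5
[y, m, e, u] len 4
[u] len 1
[u, e] len 2
[e] len 1
[e, d] len 2
[e, d, o] len 3
[e, d, o, u] len 4
[u] len 1
[u, h] len 2
[u, h, y] len 3
[y, h] len 2
[h, y] len 2
Longest all-distinct length: 5.

5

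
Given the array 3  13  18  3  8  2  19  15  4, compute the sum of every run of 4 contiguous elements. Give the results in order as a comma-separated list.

37, 42, 31, 32, 44, 40

3 13 18 3 → sum 37
13 18 3 8 → sum 42
18 3 8 2 → sum 31
3 8 2 19 → sum 32
8 2 19 15 → sum 44
2 19 15 4 → sum 40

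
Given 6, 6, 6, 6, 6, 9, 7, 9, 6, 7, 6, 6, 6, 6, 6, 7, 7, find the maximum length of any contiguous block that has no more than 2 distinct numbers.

Extend right; when distinct count exceeds 2, shrink from the left:
add 6: window [6] (1 distinct), len 1
add 6: window [6, 6] (1 distinct), len 2
add 6: window [6, 6, 6] (1 distinct), len 3
add 6: window [6, 6, 6, 6] (1 distinct), len 4
add 6: window [6, 6, 6, 6, 6] (1 distinct), len 5
add 9: window [6, 6, 6, 6, 6, 9] (2 distinct), len 6
add 7: window [9, 7] (2 distinct), len 2
add 9: window [9, 7, 9] (2 distinct), len 3
add 6: window [9, 6] (2 distinct), len 2
add 7: window [6, 7] (2 distinct), len 2
add 6: window [6, 7, 6] (2 distinct), len 3
add 6: window [6, 7, 6, 6] (2 distinct), len 4
add 6: window [6, 7, 6, 6, 6] (2 distinct), len 5
add 6: window [6, 7, 6, 6, 6, 6] (2 distinct), len 6
add 6: window [6, 7, 6, 6, 6, 6, 6] (2 distinct), len 7
add 7: window [6, 7, 6, 6, 6, 6, 6, 7] (2 distinct), len 8
add 7: window [6, 7, 6, 6, 6, 6, 6, 7, 7] (2 distinct), len 9
Longest length with ≤2 distinct: 9.

9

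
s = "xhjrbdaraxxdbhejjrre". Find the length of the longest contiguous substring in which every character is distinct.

7

[x] len 1
[x, h] len 2
[x, h, j] len 3
[x, h, j, r] len 4
[x, h, j, r, b] len 5
[x, h, j, r, b, d] len 6
[x, h, j, r, b, d, a] len 7
[b, d, a, r] len 4
[r, a] len 2
[r, a, x] len 3
[x] len 1
[x, d] len 2
[x, d, b] len 3
[x, d, b, h] len 4
[x, d, b, h, e] len 5
[x, d, b, h, e, j] len 6
[j] len 1
[j, r] len 2
[r] len 1
[r, e] len 2
Longest all-distinct length: 7.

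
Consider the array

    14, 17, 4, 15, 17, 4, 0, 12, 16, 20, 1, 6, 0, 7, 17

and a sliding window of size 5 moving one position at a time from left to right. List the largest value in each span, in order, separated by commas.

17, 17, 17, 17, 17, 20, 20, 20, 20, 20, 17

[14, 17, 4, 15, 17] → max 17
[17, 4, 15, 17, 4] → max 17
[4, 15, 17, 4, 0] → max 17
[15, 17, 4, 0, 12] → max 17
[17, 4, 0, 12, 16] → max 17
[4, 0, 12, 16, 20] → max 20
[0, 12, 16, 20, 1] → max 20
[12, 16, 20, 1, 6] → max 20
[16, 20, 1, 6, 0] → max 20
[20, 1, 6, 0, 7] → max 20
[1, 6, 0, 7, 17] → max 17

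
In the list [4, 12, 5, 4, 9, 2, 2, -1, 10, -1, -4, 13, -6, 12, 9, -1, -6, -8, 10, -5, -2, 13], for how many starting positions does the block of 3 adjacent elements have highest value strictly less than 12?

12

[4, 12, 5] → max 12
[12, 5, 4] → max 12
[5, 4, 9] → max 9  < 12 ✓
[4, 9, 2] → max 9  < 12 ✓
[9, 2, 2] → max 9  < 12 ✓
[2, 2, -1] → max 2  < 12 ✓
[2, -1, 10] → max 10  < 12 ✓
[-1, 10, -1] → max 10  < 12 ✓
[10, -1, -4] → max 10  < 12 ✓
[-1, -4, 13] → max 13
[-4, 13, -6] → max 13
[13, -6, 12] → max 13
[-6, 12, 9] → max 12
[12, 9, -1] → max 12
[9, -1, -6] → max 9  < 12 ✓
[-1, -6, -8] → max -1  < 12 ✓
[-6, -8, 10] → max 10  < 12 ✓
[-8, 10, -5] → max 10  < 12 ✓
[10, -5, -2] → max 10  < 12 ✓
[-5, -2, 13] → max 13
12 windows satisfy the condition.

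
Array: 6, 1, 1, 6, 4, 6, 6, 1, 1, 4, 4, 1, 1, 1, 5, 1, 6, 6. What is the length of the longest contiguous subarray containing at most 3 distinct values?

[6] 1 distinct, len 1
[6, 1] 2 distinct, len 2
[6, 1, 1] 2 distinct, len 3
[6, 1, 1, 6] 2 distinct, len 4
[6, 1, 1, 6, 4] 3 distinct, len 5
[6, 1, 1, 6, 4, 6] 3 distinct, len 6
[6, 1, 1, 6, 4, 6, 6] 3 distinct, len 7
[6, 1, 1, 6, 4, 6, 6, 1] 3 distinct, len 8
[6, 1, 1, 6, 4, 6, 6, 1, 1] 3 distinct, len 9
[6, 1, 1, 6, 4, 6, 6, 1, 1, 4] 3 distinct, len 10
[6, 1, 1, 6, 4, 6, 6, 1, 1, 4, 4] 3 distinct, len 11
[6, 1, 1, 6, 4, 6, 6, 1, 1, 4, 4, 1] 3 distinct, len 12
[6, 1, 1, 6, 4, 6, 6, 1, 1, 4, 4, 1, 1] 3 distinct, len 13
[6, 1, 1, 6, 4, 6, 6, 1, 1, 4, 4, 1, 1, 1] 3 distinct, len 14
[1, 1, 4, 4, 1, 1, 1, 5] 3 distinct, len 8
[1, 1, 4, 4, 1, 1, 1, 5, 1] 3 distinct, len 9
[1, 1, 1, 5, 1, 6] 3 distinct, len 6
[1, 1, 1, 5, 1, 6, 6] 3 distinct, len 7
Longest length with ≤3 distinct: 14.

14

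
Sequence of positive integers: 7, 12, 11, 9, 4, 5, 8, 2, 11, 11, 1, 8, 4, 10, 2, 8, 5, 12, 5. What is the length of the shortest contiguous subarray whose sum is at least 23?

add 7: running sum 7 < 23
add 12: running sum 19 < 23
end 2: [12, 11] sum 23, len 2
end 3: [12, 11, 9] sum 32, len 3
end 4: [11, 9, 4] sum 24, len 3
end 5: [11, 9, 4, 5] sum 29, len 4
end 6: [9, 4, 5, 8] sum 26, len 4
end 7: [9, 4, 5, 8, 2] sum 28, len 5
end 8: [5, 8, 2, 11] sum 26, len 4
end 9: [2, 11, 11] sum 24, len 3
end 10: [11, 11, 1] sum 23, len 3
end 11: [11, 11, 1, 8] sum 31, len 4
end 12: [11, 1, 8, 4] sum 24, len 4
end 13: [1, 8, 4, 10] sum 23, len 4
end 14: [8, 4, 10, 2] sum 24, len 4
end 15: [4, 10, 2, 8] sum 24, len 4
end 16: [10, 2, 8, 5] sum 25, len 4
end 17: [8, 5, 12] sum 25, len 3
end 18: [8, 5, 12, 5] sum 30, len 4
Shortest qualifying length: 2.

2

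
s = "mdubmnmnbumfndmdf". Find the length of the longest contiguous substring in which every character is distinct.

6

[m] len 1
[m, d] len 2
[m, d, u] len 3
[m, d, u, b] len 4
[d, u, b, m] len 4
[d, u, b, m, n] len 5
[n, m] len 2
[m, n] len 2
[m, n, b] len 3
[m, n, b, u] len 4
[n, b, u, m] len 4
[n, b, u, m, f] len 5
[b, u, m, f, n] len 5
[b, u, m, f, n, d] len 6
[f, n, d, m] len 4
[m, d] len 2
[m, d, f] len 3
Longest all-distinct length: 6.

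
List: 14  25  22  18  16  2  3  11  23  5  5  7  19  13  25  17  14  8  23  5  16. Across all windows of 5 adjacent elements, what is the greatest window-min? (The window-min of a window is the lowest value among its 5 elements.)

Window mins for each of the 17 positions:
[14, 25, 22, 18, 16] → min 14
[25, 22, 18, 16, 2] → min 2
[22, 18, 16, 2, 3] → min 2
[18, 16, 2, 3, 11] → min 2
[16, 2, 3, 11, 23] → min 2
[2, 3, 11, 23, 5] → min 2
[3, 11, 23, 5, 5] → min 3
[11, 23, 5, 5, 7] → min 5
[23, 5, 5, 7, 19] → min 5
[5, 5, 7, 19, 13] → min 5
[5, 7, 19, 13, 25] → min 5
[7, 19, 13, 25, 17] → min 7
[19, 13, 25, 17, 14] → min 13
[13, 25, 17, 14, 8] → min 8
[25, 17, 14, 8, 23] → min 8
[17, 14, 8, 23, 5] → min 5
[14, 8, 23, 5, 16] → min 5
Greatest of these is 14.

14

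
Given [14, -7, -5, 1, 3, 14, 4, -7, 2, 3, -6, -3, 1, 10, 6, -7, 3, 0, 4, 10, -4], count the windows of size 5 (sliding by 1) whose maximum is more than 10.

6

(14, -7, -5, 1, 3) → max 14  > 10 ✓
(-7, -5, 1, 3, 14) → max 14  > 10 ✓
(-5, 1, 3, 14, 4) → max 14  > 10 ✓
(1, 3, 14, 4, -7) → max 14  > 10 ✓
(3, 14, 4, -7, 2) → max 14  > 10 ✓
(14, 4, -7, 2, 3) → max 14  > 10 ✓
(4, -7, 2, 3, -6) → max 4
(-7, 2, 3, -6, -3) → max 3
(2, 3, -6, -3, 1) → max 3
(3, -6, -3, 1, 10) → max 10
(-6, -3, 1, 10, 6) → max 10
(-3, 1, 10, 6, -7) → max 10
(1, 10, 6, -7, 3) → max 10
(10, 6, -7, 3, 0) → max 10
(6, -7, 3, 0, 4) → max 6
(-7, 3, 0, 4, 10) → max 10
(3, 0, 4, 10, -4) → max 10
6 windows satisfy the condition.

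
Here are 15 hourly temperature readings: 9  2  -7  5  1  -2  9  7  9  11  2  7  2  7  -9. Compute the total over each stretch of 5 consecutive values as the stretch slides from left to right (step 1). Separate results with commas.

Sliding a size-5 window across the 15 values:
9 2 -7 5 1 → sum 10
2 -7 5 1 -2 → sum -1
-7 5 1 -2 9 → sum 6
5 1 -2 9 7 → sum 20
1 -2 9 7 9 → sum 24
-2 9 7 9 11 → sum 34
9 7 9 11 2 → sum 38
7 9 11 2 7 → sum 36
9 11 2 7 2 → sum 31
11 2 7 2 7 → sum 29
2 7 2 7 -9 → sum 9

10, -1, 6, 20, 24, 34, 38, 36, 31, 29, 9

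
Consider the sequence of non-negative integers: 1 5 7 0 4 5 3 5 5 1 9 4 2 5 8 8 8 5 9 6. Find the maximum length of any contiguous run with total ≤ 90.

18

add 1: [1] sum 1, len 1
add 5: [1, 5] sum 6, len 2
add 7: [1, 5, 7] sum 13, len 3
add 0: [1, 5, 7, 0] sum 13, len 4
add 4: [1, 5, 7, 0, 4] sum 17, len 5
add 5: [1, 5, 7, 0, 4, 5] sum 22, len 6
add 3: [1, 5, 7, 0, 4, 5, 3] sum 25, len 7
add 5: [1, 5, 7, 0, 4, 5, 3, 5] sum 30, len 8
add 5: [1, 5, 7, 0, 4, 5, 3, 5, 5] sum 35, len 9
add 1: [1, 5, 7, 0, 4, 5, 3, 5, 5, 1] sum 36, len 10
add 9: [1, 5, 7, 0, 4, 5, 3, 5, 5, 1, 9] sum 45, len 11
add 4: [1, 5, 7, 0, 4, 5, 3, 5, 5, 1, 9, 4] sum 49, len 12
add 2: [1, 5, 7, 0, 4, 5, 3, 5, 5, 1, 9, 4, 2] sum 51, len 13
add 5: [1, 5, 7, 0, 4, 5, 3, 5, 5, 1, 9, 4, 2, 5] sum 56, len 14
add 8: [1, 5, 7, 0, 4, 5, 3, 5, 5, 1, 9, 4, 2, 5, 8] sum 64, len 15
add 8: [1, 5, 7, 0, 4, 5, 3, 5, 5, 1, 9, 4, 2, 5, 8, 8] sum 72, len 16
add 8: [1, 5, 7, 0, 4, 5, 3, 5, 5, 1, 9, 4, 2, 5, 8, 8, 8] sum 80, len 17
add 5: [1, 5, 7, 0, 4, 5, 3, 5, 5, 1, 9, 4, 2, 5, 8, 8, 8, 5] sum 85, len 18
add 9: [7, 0, 4, 5, 3, 5, 5, 1, 9, 4, 2, 5, 8, 8, 8, 5, 9] sum 88, len 17
add 6: [0, 4, 5, 3, 5, 5, 1, 9, 4, 2, 5, 8, 8, 8, 5, 9, 6] sum 87, len 17
Longest length seen: 18.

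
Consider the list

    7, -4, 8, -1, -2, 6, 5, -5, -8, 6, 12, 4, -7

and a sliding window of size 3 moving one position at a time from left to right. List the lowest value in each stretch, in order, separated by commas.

-4, -4, -2, -2, -2, -5, -8, -8, -8, 4, -7

(7, -4, 8) → min -4
(-4, 8, -1) → min -4
(8, -1, -2) → min -2
(-1, -2, 6) → min -2
(-2, 6, 5) → min -2
(6, 5, -5) → min -5
(5, -5, -8) → min -8
(-5, -8, 6) → min -8
(-8, 6, 12) → min -8
(6, 12, 4) → min 4
(12, 4, -7) → min -7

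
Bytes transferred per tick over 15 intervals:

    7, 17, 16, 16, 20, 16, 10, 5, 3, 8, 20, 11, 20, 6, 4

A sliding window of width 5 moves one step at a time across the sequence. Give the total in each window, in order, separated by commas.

76, 85, 78, 67, 54, 42, 46, 47, 62, 65, 61

[7, 17, 16, 16, 20] → sum 76
[17, 16, 16, 20, 16] → sum 85
[16, 16, 20, 16, 10] → sum 78
[16, 20, 16, 10, 5] → sum 67
[20, 16, 10, 5, 3] → sum 54
[16, 10, 5, 3, 8] → sum 42
[10, 5, 3, 8, 20] → sum 46
[5, 3, 8, 20, 11] → sum 47
[3, 8, 20, 11, 20] → sum 62
[8, 20, 11, 20, 6] → sum 65
[20, 11, 20, 6, 4] → sum 61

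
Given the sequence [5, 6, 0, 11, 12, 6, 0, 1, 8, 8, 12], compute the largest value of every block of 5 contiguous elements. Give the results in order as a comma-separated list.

12, 12, 12, 12, 12, 8, 12

(5, 6, 0, 11, 12) → max 12
(6, 0, 11, 12, 6) → max 12
(0, 11, 12, 6, 0) → max 12
(11, 12, 6, 0, 1) → max 12
(12, 6, 0, 1, 8) → max 12
(6, 0, 1, 8, 8) → max 8
(0, 1, 8, 8, 12) → max 12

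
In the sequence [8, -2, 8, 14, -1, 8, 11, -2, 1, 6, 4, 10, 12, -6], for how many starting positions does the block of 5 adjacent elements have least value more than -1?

[8, -2, 8, 14, -1] → min -2
[-2, 8, 14, -1, 8] → min -2
[8, 14, -1, 8, 11] → min -1
[14, -1, 8, 11, -2] → min -2
[-1, 8, 11, -2, 1] → min -2
[8, 11, -2, 1, 6] → min -2
[11, -2, 1, 6, 4] → min -2
[-2, 1, 6, 4, 10] → min -2
[1, 6, 4, 10, 12] → min 1  > -1 ✓
[6, 4, 10, 12, -6] → min -6
1 window satisfy the condition.

1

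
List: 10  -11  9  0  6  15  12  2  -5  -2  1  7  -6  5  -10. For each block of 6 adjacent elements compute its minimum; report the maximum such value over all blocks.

(10, -11, 9, 0, 6, 15) → min -11
(-11, 9, 0, 6, 15, 12) → min -11
(9, 0, 6, 15, 12, 2) → min 0
(0, 6, 15, 12, 2, -5) → min -5
(6, 15, 12, 2, -5, -2) → min -5
(15, 12, 2, -5, -2, 1) → min -5
(12, 2, -5, -2, 1, 7) → min -5
(2, -5, -2, 1, 7, -6) → min -6
(-5, -2, 1, 7, -6, 5) → min -6
(-2, 1, 7, -6, 5, -10) → min -10
Maximum of these is 0.

0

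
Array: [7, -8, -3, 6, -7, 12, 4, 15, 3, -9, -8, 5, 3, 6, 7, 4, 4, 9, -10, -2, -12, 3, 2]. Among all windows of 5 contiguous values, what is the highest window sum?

[7, -8, -3, 6, -7] → sum -5
[-8, -3, 6, -7, 12] → sum 0
[-3, 6, -7, 12, 4] → sum 12
[6, -7, 12, 4, 15] → sum 30
[-7, 12, 4, 15, 3] → sum 27
[12, 4, 15, 3, -9] → sum 25
[4, 15, 3, -9, -8] → sum 5
[15, 3, -9, -8, 5] → sum 6
[3, -9, -8, 5, 3] → sum -6
[-9, -8, 5, 3, 6] → sum -3
[-8, 5, 3, 6, 7] → sum 13
[5, 3, 6, 7, 4] → sum 25
[3, 6, 7, 4, 4] → sum 24
[6, 7, 4, 4, 9] → sum 30
[7, 4, 4, 9, -10] → sum 14
[4, 4, 9, -10, -2] → sum 5
[4, 9, -10, -2, -12] → sum -11
[9, -10, -2, -12, 3] → sum -12
[-10, -2, -12, 3, 2] → sum -19
Highest of these is 30.

30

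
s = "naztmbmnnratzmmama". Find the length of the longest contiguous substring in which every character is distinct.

[n] len 1
[n, a] len 2
[n, a, z] len 3
[n, a, z, t] len 4
[n, a, z, t, m] len 5
[n, a, z, t, m, b] len 6
[b, m] len 2
[b, m, n] len 3
[n] len 1
[n, r] len 2
[n, r, a] len 3
[n, r, a, t] len 4
[n, r, a, t, z] len 5
[n, r, a, t, z, m] len 6
[m] len 1
[m, a] len 2
[a, m] len 2
[m, a] len 2
Longest all-distinct length: 6.

6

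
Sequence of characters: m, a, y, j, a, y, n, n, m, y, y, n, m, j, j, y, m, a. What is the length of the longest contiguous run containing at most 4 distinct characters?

12

Extend right; when distinct count exceeds 4, shrink from the left:
add m: window [m] (1 distinct), len 1
add a: window [m, a] (2 distinct), len 2
add y: window [m, a, y] (3 distinct), len 3
add j: window [m, a, y, j] (4 distinct), len 4
add a: window [m, a, y, j, a] (4 distinct), len 5
add y: window [m, a, y, j, a, y] (4 distinct), len 6
add n: window [a, y, j, a, y, n] (4 distinct), len 6
add n: window [a, y, j, a, y, n, n] (4 distinct), len 7
add m: window [a, y, n, n, m] (4 distinct), len 5
add y: window [a, y, n, n, m, y] (4 distinct), len 6
add y: window [a, y, n, n, m, y, y] (4 distinct), len 7
add n: window [a, y, n, n, m, y, y, n] (4 distinct), len 8
add m: window [a, y, n, n, m, y, y, n, m] (4 distinct), len 9
add j: window [y, n, n, m, y, y, n, m, j] (4 distinct), len 9
add j: window [y, n, n, m, y, y, n, m, j, j] (4 distinct), len 10
add y: window [y, n, n, m, y, y, n, m, j, j, y] (4 distinct), len 11
add m: window [y, n, n, m, y, y, n, m, j, j, y, m] (4 distinct), len 12
add a: window [m, j, j, y, m, a] (4 distinct), len 6
Longest length with ≤4 distinct: 12.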